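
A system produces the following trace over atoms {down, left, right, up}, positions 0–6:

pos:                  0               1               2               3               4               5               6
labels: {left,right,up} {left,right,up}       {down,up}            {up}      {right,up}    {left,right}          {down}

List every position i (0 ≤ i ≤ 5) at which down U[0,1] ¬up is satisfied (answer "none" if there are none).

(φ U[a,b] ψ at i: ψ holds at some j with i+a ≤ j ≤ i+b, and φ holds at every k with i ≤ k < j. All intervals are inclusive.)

Evaluate at each i in [0,5]:
  i=0: ✗ (no rhs in [0,1])
  i=1: ✗ (no rhs in [1,2])
  i=2: ✗ (no rhs in [2,3])
  i=3: ✗ (no rhs in [3,4])
  i=4: ✗ (lhs fails at k=4 before rhs at j=5)
  i=5: ✓ (rhs at j=5)

5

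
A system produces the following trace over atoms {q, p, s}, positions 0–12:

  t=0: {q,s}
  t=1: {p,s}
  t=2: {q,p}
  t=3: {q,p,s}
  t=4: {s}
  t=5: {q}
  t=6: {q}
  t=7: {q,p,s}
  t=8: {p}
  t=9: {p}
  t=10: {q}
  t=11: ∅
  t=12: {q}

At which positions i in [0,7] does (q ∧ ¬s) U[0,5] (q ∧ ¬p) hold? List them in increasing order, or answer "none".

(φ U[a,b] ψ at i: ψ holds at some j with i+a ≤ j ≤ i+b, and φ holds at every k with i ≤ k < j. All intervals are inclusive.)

Evaluate at each i in [0,7]:
  i=0: ✓ (rhs at j=0)
  i=1: ✗ (lhs fails at k=1 before rhs at j=5)
  i=2: ✗ (lhs fails at k=3 before rhs at j=5)
  i=3: ✗ (lhs fails at k=3 before rhs at j=5)
  i=4: ✗ (lhs fails at k=4 before rhs at j=5)
  i=5: ✓ (rhs at j=5)
  i=6: ✓ (rhs at j=6)
  i=7: ✗ (lhs fails at k=7 before rhs at j=10)

0, 5, 6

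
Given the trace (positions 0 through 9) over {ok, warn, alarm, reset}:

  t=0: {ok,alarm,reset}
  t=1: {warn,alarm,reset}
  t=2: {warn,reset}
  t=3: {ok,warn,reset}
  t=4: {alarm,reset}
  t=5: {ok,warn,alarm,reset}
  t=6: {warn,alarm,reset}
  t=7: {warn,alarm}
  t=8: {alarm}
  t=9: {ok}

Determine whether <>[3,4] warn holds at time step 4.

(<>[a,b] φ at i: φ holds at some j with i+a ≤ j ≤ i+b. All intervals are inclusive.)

Check warn at each j in [7,8]:
  j=7: true
  j=8: false
Found at j=7 → formula holds.

True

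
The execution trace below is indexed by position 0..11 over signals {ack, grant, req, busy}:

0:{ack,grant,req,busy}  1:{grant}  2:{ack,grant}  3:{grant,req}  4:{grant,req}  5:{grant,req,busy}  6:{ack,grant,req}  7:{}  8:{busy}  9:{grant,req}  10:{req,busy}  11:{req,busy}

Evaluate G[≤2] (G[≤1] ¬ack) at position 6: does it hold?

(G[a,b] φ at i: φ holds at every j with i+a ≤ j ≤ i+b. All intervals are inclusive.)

False

Check G[≤1] ¬ack at every j in [6,8]:
  j=6: fails at 6
  j=7: holds on [7,8]
  j=8: holds on [8,9]
Fails at j=6 → formula fails.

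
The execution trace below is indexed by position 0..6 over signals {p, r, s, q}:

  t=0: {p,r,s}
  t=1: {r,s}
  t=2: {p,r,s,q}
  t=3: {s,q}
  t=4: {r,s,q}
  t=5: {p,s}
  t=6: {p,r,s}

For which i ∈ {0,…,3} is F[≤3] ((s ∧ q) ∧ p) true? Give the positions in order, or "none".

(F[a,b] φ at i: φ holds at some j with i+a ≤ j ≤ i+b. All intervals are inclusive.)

Evaluate at each i in [0,3]:
  i=0: ✓ (witness j=2)
  i=1: ✓ (witness j=2)
  i=2: ✓ (witness j=2)
  i=3: ✗ (none in [3,6])

0, 1, 2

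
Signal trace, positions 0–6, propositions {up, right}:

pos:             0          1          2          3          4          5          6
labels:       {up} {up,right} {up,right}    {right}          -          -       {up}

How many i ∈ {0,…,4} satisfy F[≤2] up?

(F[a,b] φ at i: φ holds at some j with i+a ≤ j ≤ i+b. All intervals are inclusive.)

Evaluate at each i in [0,4]:
  i=0: ✓ (witness j=0)
  i=1: ✓ (witness j=1)
  i=2: ✓ (witness j=2)
  i=3: ✗ (none in [3,5])
  i=4: ✓ (witness j=6)
Positions where it holds: {0, 1, 2, 4} → 4.

4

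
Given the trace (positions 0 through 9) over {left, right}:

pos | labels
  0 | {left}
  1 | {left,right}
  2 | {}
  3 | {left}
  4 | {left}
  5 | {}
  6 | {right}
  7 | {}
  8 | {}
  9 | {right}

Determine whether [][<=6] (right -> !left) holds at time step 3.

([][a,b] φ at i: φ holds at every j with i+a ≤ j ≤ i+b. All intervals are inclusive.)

Holds

Check (right -> !left) at every j in [3,9]:
  j=3: antecedent false → ✓
  j=4: antecedent false → ✓
  j=5: antecedent false → ✓
  j=6: antecedent true; consequent true → ✓
  j=7: antecedent false → ✓
  j=8: antecedent false → ✓
  j=9: antecedent true; consequent true → ✓
All positions satisfy it → formula holds.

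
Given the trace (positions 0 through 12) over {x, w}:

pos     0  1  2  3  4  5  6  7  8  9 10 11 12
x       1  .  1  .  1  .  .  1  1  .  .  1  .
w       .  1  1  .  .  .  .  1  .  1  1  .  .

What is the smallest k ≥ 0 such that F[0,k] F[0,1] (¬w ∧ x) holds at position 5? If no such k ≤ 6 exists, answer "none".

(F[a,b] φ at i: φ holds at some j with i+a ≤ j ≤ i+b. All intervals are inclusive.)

2

Scan j = 5,6,… for F[0,1] (¬w ∧ x):
  j=5: fails
  j=6: fails
  j=7: holds
First hit at j=7, so smallest k = 7-5 = 2.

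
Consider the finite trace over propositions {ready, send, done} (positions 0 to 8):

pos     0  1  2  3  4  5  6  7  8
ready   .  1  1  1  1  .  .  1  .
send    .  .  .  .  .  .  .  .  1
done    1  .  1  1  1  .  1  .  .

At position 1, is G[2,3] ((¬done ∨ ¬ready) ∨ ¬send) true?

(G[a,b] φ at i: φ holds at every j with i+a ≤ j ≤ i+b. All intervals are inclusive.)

Holds

Check ((¬done ∨ ¬ready) ∨ ¬send) at every j in [3,4]:
  j=3: true
  j=4: true
All positions satisfy it → formula holds.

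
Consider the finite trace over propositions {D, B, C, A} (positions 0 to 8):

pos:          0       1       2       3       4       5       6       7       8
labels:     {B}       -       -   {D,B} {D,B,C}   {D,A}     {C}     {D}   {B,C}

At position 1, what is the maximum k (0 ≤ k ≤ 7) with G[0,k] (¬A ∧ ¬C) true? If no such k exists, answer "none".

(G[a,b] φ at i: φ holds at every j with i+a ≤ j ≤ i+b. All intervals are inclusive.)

(¬A ∧ ¬C) must hold from j=1 onward; find where it first fails.
  j=1: holds
  j=2: holds
  j=3: holds
  j=4: fails
Holds on [1,3], so largest k = 2.

2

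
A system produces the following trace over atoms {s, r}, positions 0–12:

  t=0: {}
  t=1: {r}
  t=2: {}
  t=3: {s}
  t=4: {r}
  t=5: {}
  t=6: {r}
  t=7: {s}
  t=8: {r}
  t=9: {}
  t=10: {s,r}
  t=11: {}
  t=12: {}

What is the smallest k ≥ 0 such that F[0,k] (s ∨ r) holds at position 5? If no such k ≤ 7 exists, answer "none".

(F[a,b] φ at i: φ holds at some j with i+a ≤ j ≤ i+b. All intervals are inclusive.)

Scan j = 5,6,… for (s ∨ r):
  j=5: fails
  j=6: holds
First hit at j=6, so smallest k = 6-5 = 1.

1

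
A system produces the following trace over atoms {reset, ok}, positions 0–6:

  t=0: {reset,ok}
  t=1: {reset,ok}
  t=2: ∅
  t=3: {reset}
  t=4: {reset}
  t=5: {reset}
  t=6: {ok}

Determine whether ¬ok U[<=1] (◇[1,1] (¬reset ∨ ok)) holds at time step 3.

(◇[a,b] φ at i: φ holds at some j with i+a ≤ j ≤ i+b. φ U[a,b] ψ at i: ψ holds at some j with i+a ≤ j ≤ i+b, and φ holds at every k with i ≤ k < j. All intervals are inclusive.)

Does not hold

Need some j in [3,4] with ◇[1,1] (¬reset ∨ ok), and ¬ok at every k in [3,j-1].
  j=3: ◇[1,1] (¬reset ∨ ok) — fails (none in [4,4]).
  j=4: ◇[1,1] (¬reset ∨ ok) — fails (none in [5,5]).
No j in the window works → until fails.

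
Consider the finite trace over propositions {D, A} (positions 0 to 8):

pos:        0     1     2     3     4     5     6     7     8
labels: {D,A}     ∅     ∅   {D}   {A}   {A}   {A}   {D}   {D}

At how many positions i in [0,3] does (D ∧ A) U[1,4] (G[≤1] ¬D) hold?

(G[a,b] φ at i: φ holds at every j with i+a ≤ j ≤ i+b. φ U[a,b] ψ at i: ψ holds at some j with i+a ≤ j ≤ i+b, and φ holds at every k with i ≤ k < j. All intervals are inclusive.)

Evaluate at each i in [0,3]:
  i=0: ✓ (rhs at j=1; lhs holds on [0,0])
  i=1: ✗ (lhs fails at k=1 before rhs at j=4)
  i=2: ✗ (lhs fails at k=2 before rhs at j=4)
  i=3: ✗ (lhs fails at k=3 before rhs at j=4)
Positions where it holds: {0} → 1.

1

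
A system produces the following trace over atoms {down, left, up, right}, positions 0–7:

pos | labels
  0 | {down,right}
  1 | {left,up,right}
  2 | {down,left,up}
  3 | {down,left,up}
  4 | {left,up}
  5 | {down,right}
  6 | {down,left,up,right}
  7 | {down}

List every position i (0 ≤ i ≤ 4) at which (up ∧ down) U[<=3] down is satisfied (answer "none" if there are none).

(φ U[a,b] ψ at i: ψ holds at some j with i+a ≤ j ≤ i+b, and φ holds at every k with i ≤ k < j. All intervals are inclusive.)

Evaluate at each i in [0,4]:
  i=0: ✓ (rhs at j=0)
  i=1: ✗ (lhs fails at k=1 before rhs at j=2)
  i=2: ✓ (rhs at j=2)
  i=3: ✓ (rhs at j=3)
  i=4: ✗ (lhs fails at k=4 before rhs at j=5)

0, 2, 3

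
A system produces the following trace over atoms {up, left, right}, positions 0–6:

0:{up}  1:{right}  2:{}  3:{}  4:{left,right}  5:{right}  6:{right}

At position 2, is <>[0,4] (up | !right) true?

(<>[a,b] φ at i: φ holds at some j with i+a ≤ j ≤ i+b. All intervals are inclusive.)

Check (up | !right) at each j in [2,6]:
  j=2: true
  j=3: true
  j=4: false
  j=5: false
  j=6: false
Found at j=2 → formula holds.

Holds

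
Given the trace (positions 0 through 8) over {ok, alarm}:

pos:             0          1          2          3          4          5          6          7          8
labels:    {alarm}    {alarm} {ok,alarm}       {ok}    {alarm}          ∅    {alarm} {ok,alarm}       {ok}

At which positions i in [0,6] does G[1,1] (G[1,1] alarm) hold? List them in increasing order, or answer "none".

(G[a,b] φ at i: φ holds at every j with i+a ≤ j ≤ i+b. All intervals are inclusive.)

Evaluate at each i in [0,6]:
  i=0: ✓ (all of [1,1])
  i=1: ✗ (fails at j=2)
  i=2: ✓ (all of [3,3])
  i=3: ✗ (fails at j=4)
  i=4: ✓ (all of [5,5])
  i=5: ✓ (all of [6,6])
  i=6: ✗ (fails at j=7)

0, 2, 4, 5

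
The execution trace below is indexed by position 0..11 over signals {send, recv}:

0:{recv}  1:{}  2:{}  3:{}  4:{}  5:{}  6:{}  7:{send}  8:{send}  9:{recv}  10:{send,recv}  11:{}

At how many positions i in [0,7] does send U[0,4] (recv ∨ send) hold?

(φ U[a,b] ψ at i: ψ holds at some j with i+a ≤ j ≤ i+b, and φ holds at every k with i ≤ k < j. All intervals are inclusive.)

Evaluate at each i in [0,7]:
  i=0: ✓ (rhs at j=0)
  i=1: ✗ (no rhs in [1,5])
  i=2: ✗ (no rhs in [2,6])
  i=3: ✗ (lhs fails at k=3 before rhs at j=7)
  i=4: ✗ (lhs fails at k=4 before rhs at j=7)
  i=5: ✗ (lhs fails at k=5 before rhs at j=7)
  i=6: ✗ (lhs fails at k=6 before rhs at j=7)
  i=7: ✓ (rhs at j=7)
Positions where it holds: {0, 7} → 2.

2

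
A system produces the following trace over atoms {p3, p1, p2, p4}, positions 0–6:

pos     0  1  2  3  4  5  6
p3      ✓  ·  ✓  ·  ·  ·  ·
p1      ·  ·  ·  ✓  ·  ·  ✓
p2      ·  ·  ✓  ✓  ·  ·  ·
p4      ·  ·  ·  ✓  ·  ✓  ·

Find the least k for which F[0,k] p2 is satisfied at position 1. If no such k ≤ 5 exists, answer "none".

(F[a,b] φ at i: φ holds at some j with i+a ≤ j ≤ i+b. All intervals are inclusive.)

1

Scan j = 1,2,… for p2:
  j=1: fails
  j=2: holds
First hit at j=2, so smallest k = 2-1 = 1.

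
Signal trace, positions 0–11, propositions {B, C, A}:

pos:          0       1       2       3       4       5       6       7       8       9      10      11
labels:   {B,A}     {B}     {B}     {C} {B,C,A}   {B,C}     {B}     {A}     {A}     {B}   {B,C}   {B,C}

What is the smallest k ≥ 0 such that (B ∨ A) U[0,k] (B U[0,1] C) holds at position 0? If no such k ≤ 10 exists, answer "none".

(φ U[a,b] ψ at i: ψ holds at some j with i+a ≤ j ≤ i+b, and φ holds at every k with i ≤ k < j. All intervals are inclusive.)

2

Need earliest j ≥ 0 with (B U[0,1] C), and (B ∨ A) at every k in [0,j-1].
  j=0: rhs fails.
  j=1: rhs fails.
  j=2: rhs holds; lhs holds on [0,1]. k = 2.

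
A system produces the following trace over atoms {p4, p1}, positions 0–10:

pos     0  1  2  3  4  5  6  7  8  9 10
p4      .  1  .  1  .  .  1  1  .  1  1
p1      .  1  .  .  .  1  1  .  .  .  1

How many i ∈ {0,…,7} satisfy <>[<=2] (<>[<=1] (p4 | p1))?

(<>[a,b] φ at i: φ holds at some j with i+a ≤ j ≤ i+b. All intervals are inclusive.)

Evaluate at each i in [0,7]:
  i=0: ✓ (witness j=0)
  i=1: ✓ (witness j=1)
  i=2: ✓ (witness j=2)
  i=3: ✓ (witness j=3)
  i=4: ✓ (witness j=4)
  i=5: ✓ (witness j=5)
  i=6: ✓ (witness j=6)
  i=7: ✓ (witness j=7)
Positions where it holds: {0, 1, 2, 3, 4, 5, 6, 7} → 8.

8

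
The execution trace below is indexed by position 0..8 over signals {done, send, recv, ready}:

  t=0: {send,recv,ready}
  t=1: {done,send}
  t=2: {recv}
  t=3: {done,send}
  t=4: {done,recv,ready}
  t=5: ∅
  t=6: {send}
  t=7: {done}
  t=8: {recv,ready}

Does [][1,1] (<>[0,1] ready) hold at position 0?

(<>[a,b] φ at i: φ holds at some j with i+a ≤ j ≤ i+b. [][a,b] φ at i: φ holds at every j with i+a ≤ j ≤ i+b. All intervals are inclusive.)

No

Check <>[0,1] ready at every j in [1,1]:
  j=1: fails (none in [1,2])
Fails at j=1 → formula fails.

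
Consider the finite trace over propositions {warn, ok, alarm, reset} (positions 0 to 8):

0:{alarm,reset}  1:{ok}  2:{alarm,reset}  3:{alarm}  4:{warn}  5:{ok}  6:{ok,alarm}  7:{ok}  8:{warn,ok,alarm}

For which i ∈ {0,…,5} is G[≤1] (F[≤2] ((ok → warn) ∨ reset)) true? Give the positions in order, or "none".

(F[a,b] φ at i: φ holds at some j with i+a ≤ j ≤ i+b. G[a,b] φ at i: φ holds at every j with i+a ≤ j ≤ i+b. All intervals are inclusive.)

Evaluate at each i in [0,5]:
  i=0: ✓ (all of [0,1])
  i=1: ✓ (all of [1,2])
  i=2: ✓ (all of [2,3])
  i=3: ✓ (all of [3,4])
  i=4: ✗ (fails at j=5)
  i=5: ✗ (fails at j=5)

0, 1, 2, 3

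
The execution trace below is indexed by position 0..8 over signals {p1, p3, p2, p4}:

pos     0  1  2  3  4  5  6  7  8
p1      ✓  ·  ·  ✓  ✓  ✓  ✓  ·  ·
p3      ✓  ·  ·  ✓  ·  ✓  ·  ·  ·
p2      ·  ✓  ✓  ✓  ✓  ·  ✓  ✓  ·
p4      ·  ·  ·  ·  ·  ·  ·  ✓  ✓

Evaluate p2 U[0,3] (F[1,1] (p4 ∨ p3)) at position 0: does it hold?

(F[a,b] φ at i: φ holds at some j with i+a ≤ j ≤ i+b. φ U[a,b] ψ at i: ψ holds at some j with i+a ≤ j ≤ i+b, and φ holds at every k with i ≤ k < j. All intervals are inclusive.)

False

Need some j in [0,3] with F[1,1] (p4 ∨ p3), and p2 at every k in [0,j-1].
  j=0: F[1,1] (p4 ∨ p3) — fails (none in [1,1]).
  j=1: F[1,1] (p4 ∨ p3) — fails (none in [2,2]).
  j=2: F[1,1] (p4 ∨ p3) holds, but p2 fails at k=0 → not this j.
  j=3: F[1,1] (p4 ∨ p3) — fails (none in [4,4]).
No j in the window works → until fails.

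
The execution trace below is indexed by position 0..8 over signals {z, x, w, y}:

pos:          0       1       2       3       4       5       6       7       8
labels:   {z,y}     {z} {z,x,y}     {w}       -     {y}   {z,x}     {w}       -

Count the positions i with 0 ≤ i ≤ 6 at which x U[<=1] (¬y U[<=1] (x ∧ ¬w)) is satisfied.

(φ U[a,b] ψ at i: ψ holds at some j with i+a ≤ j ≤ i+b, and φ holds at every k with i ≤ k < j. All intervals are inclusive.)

3

Evaluate at each i in [0,6]:
  i=0: ✗ (lhs fails at k=0 before rhs at j=1)
  i=1: ✓ (rhs at j=1)
  i=2: ✓ (rhs at j=2)
  i=3: ✗ (no rhs in [3,4])
  i=4: ✗ (no rhs in [4,5])
  i=5: ✗ (lhs fails at k=5 before rhs at j=6)
  i=6: ✓ (rhs at j=6)
Positions where it holds: {1, 2, 6} → 3.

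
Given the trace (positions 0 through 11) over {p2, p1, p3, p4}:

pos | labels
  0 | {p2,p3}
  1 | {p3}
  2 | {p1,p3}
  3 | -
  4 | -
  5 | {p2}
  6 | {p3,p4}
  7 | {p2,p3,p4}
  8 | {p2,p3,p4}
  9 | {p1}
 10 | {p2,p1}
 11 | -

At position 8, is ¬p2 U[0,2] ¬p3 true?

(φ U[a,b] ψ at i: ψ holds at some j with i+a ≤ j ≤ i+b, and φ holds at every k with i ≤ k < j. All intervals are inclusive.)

Does not hold

Need some j in [8,10] with ¬p3, and ¬p2 at every k in [8,j-1].
  j=8: ¬p3 false.
  j=9: ¬p3 holds, but ¬p2 fails at k=8 → not this j.
  j=10: ¬p3 holds, but ¬p2 fails at k=8 → not this j.
No j in the window works → until fails.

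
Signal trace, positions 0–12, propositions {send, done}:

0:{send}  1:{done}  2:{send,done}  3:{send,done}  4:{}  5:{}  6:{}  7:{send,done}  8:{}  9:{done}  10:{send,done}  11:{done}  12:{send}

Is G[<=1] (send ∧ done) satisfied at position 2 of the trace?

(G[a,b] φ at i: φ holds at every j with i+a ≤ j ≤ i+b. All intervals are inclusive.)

Yes

Check (send ∧ done) at every j in [2,3]:
  j=2: true
  j=3: true
All positions satisfy it → formula holds.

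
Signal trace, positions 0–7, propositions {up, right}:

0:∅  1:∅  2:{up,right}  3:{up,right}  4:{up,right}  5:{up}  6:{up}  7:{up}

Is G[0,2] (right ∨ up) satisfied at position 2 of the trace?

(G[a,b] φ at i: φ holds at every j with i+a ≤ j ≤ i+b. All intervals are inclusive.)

Holds

Check (right ∨ up) at every j in [2,4]:
  j=2: true
  j=3: true
  j=4: true
All positions satisfy it → formula holds.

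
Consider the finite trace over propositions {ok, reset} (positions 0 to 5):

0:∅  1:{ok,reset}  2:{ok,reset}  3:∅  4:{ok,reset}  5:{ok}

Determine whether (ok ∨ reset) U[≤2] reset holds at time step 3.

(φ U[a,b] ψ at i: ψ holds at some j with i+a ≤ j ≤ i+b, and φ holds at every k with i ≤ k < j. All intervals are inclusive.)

Need some j in [3,5] with reset, and (ok ∨ reset) at every k in [3,j-1].
  j=3: reset false.
  j=4: reset holds, but (ok ∨ reset) fails at k=3 → not this j.
  j=5: reset false.
No j in the window works → until fails.

False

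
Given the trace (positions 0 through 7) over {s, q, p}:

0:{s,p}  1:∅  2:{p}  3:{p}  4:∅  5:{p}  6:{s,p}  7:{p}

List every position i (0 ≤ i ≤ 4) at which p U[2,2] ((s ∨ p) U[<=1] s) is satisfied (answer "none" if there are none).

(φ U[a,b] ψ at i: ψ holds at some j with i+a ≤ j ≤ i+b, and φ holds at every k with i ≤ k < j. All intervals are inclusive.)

none

Evaluate at each i in [0,4]:
  i=0: ✗ (no rhs in [2,2])
  i=1: ✗ (no rhs in [3,3])
  i=2: ✗ (no rhs in [4,4])
  i=3: ✗ (lhs fails at k=4 before rhs at j=5)
  i=4: ✗ (lhs fails at k=4 before rhs at j=6)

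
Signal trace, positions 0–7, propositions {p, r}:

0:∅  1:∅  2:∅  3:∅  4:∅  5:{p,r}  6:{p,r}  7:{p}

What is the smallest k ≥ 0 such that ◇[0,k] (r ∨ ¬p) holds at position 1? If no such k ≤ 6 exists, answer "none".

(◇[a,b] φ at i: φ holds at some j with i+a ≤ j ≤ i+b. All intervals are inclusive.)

0

Scan j = 1,2,… for (r ∨ ¬p):
  j=1: holds
First hit at j=1, so smallest k = 1-1 = 0.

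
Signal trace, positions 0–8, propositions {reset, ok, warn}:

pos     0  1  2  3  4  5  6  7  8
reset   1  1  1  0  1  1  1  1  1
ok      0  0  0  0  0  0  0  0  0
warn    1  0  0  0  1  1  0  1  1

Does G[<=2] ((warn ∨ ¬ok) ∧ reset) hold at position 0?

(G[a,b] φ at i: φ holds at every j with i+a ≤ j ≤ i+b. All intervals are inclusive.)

Check ((warn ∨ ¬ok) ∧ reset) at every j in [0,2]:
  j=0: true
  j=1: true
  j=2: true
All positions satisfy it → formula holds.

True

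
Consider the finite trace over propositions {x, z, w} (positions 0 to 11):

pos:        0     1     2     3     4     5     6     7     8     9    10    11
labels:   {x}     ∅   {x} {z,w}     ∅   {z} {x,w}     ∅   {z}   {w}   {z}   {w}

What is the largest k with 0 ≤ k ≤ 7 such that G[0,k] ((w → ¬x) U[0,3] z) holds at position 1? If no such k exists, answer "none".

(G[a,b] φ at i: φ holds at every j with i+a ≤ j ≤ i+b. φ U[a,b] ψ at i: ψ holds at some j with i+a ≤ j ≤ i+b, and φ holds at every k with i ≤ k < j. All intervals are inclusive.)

((w → ¬x) U[0,3] z) must hold from j=1 onward; find where it first fails.
  j=1: holds
  j=2: holds
  j=3: holds
  j=4: holds
  j=5: holds
  j=6: fails
Holds on [1,5], so largest k = 4.

4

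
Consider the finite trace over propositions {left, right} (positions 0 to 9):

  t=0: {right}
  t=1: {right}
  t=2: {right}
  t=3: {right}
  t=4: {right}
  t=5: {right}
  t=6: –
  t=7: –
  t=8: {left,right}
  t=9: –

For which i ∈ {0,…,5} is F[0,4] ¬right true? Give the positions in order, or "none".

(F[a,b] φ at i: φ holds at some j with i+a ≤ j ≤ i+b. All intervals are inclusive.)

2, 3, 4, 5

Evaluate at each i in [0,5]:
  i=0: ✗ (none in [0,4])
  i=1: ✗ (none in [1,5])
  i=2: ✓ (witness j=6)
  i=3: ✓ (witness j=6)
  i=4: ✓ (witness j=6)
  i=5: ✓ (witness j=6)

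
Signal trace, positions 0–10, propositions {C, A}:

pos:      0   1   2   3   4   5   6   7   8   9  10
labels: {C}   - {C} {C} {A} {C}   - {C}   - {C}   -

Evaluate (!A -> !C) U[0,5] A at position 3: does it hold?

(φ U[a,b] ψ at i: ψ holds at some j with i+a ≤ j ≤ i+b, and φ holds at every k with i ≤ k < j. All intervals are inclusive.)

Need some j in [3,8] with A, and (!A -> !C) at every k in [3,j-1].
  j=3: A false.
  j=4: A holds, but (!A -> !C) fails at k=3 → not this j.
  j=5: A false.
  j=6: A false.
  j=7: A false.
  j=8: A false.
No j in the window works → until fails.

Does not hold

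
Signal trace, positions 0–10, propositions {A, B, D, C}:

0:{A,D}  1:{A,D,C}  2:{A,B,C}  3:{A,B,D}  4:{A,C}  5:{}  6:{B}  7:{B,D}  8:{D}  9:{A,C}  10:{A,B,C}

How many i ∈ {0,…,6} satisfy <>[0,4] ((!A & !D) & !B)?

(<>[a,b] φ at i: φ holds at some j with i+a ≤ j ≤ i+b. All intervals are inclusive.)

Evaluate at each i in [0,6]:
  i=0: ✗ (none in [0,4])
  i=1: ✓ (witness j=5)
  i=2: ✓ (witness j=5)
  i=3: ✓ (witness j=5)
  i=4: ✓ (witness j=5)
  i=5: ✓ (witness j=5)
  i=6: ✗ (none in [6,10])
Positions where it holds: {1, 2, 3, 4, 5} → 5.

5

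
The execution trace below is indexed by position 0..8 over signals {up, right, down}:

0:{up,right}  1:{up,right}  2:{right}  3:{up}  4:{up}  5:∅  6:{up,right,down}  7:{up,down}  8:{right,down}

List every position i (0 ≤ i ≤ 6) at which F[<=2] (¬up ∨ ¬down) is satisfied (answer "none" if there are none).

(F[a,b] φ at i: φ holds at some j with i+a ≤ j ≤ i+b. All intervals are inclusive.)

Evaluate at each i in [0,6]:
  i=0: ✓ (witness j=0)
  i=1: ✓ (witness j=1)
  i=2: ✓ (witness j=2)
  i=3: ✓ (witness j=3)
  i=4: ✓ (witness j=4)
  i=5: ✓ (witness j=5)
  i=6: ✓ (witness j=8)

0, 1, 2, 3, 4, 5, 6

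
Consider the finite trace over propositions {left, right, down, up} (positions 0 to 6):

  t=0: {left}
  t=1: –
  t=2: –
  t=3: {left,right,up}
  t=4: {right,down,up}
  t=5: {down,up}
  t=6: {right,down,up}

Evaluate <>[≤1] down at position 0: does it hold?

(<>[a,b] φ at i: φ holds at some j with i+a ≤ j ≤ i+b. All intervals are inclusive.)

Check down at each j in [0,1]:
  j=0: false
  j=1: false
No position in the window satisfies it → formula fails.

No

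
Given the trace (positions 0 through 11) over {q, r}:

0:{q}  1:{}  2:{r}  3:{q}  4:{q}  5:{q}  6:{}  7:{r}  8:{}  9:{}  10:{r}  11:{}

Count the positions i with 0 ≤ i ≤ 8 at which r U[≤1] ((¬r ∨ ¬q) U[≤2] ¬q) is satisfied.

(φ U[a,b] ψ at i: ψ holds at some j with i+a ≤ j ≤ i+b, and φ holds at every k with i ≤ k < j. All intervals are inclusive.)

8

Evaluate at each i in [0,8]:
  i=0: ✓ (rhs at j=0)
  i=1: ✓ (rhs at j=1)
  i=2: ✓ (rhs at j=2)
  i=3: ✗ (lhs fails at k=3 before rhs at j=4)
  i=4: ✓ (rhs at j=4)
  i=5: ✓ (rhs at j=5)
  i=6: ✓ (rhs at j=6)
  i=7: ✓ (rhs at j=7)
  i=8: ✓ (rhs at j=8)
Positions where it holds: {0, 1, 2, 4, 5, 6, 7, 8} → 8.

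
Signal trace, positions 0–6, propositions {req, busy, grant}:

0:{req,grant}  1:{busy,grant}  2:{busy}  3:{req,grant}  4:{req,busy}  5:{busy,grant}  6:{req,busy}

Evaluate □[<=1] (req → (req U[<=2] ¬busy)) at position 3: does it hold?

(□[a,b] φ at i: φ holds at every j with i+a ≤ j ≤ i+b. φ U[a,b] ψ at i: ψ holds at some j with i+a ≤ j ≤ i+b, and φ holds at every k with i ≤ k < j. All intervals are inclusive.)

Check (req → (req U[<=2] ¬busy)) at every j in [3,4]:
  j=3: antecedent true; consequent holds → ✓
  j=4: antecedent true; consequent fails → ✗
Fails at j=4 → formula fails.

No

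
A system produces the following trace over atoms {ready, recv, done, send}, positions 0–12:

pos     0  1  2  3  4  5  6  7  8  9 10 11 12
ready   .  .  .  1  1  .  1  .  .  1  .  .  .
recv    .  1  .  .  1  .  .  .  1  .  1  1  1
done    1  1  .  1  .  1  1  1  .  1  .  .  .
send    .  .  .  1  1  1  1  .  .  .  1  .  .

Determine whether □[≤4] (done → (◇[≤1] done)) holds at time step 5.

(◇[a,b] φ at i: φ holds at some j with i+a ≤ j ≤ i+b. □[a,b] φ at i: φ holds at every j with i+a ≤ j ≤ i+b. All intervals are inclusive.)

Check (done → (◇[≤1] done)) at every j in [5,9]:
  j=5: antecedent true; consequent holds (witness at 5) → ✓
  j=6: antecedent true; consequent holds (witness at 6) → ✓
  j=7: antecedent true; consequent holds (witness at 7) → ✓
  j=8: antecedent false → ✓
  j=9: antecedent true; consequent holds (witness at 9) → ✓
All positions satisfy it → formula holds.

Holds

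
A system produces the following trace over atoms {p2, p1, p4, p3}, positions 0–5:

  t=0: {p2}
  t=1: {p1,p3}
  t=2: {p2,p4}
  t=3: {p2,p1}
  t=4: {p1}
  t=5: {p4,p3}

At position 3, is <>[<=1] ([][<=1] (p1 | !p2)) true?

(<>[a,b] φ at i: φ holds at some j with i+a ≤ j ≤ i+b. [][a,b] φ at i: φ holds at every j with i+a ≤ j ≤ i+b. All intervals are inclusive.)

Check [][<=1] (p1 | !p2) at each j in [3,4]:
  j=3: holds on [3,4]
  j=4: holds on [4,5]
Found at j=3 → formula holds.

Holds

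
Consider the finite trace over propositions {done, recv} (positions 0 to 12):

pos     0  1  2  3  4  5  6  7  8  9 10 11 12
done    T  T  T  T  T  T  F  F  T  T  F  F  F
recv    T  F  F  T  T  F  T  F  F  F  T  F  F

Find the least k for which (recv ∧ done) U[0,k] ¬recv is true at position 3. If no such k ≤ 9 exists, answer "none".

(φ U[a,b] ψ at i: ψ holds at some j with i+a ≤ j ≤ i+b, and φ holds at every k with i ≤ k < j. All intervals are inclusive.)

Need earliest j ≥ 3 with ¬recv, and (recv ∧ done) at every k in [3,j-1].
  j=3: rhs fails.
  j=4: rhs fails.
  j=5: rhs holds; lhs holds on [3,4]. k = 2.

2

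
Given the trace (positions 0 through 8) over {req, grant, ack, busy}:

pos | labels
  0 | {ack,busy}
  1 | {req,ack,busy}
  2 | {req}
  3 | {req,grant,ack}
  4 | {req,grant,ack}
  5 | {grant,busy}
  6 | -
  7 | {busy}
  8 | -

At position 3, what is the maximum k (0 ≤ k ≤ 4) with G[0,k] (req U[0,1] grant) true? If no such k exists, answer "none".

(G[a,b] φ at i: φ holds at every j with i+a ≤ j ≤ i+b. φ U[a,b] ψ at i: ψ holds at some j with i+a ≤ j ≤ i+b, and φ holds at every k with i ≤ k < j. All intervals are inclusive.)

2

(req U[0,1] grant) must hold from j=3 onward; find where it first fails.
  j=3: holds
  j=4: holds
  j=5: holds
  j=6: fails
Holds on [3,5], so largest k = 2.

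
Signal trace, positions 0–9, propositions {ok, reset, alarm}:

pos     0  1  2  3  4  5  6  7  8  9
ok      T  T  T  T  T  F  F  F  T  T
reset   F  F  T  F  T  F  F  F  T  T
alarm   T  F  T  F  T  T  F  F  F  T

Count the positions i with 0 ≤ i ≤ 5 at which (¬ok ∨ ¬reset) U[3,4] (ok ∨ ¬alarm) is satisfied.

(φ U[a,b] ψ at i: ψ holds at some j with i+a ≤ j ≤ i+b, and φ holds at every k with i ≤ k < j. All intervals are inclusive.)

1

Evaluate at each i in [0,5]:
  i=0: ✗ (lhs fails at k=2 before rhs at j=3)
  i=1: ✗ (lhs fails at k=2 before rhs at j=4)
  i=2: ✗ (lhs fails at k=2 before rhs at j=6)
  i=3: ✗ (lhs fails at k=4 before rhs at j=6)
  i=4: ✗ (lhs fails at k=4 before rhs at j=7)
  i=5: ✓ (rhs at j=8; lhs holds on [5,7])
Positions where it holds: {5} → 1.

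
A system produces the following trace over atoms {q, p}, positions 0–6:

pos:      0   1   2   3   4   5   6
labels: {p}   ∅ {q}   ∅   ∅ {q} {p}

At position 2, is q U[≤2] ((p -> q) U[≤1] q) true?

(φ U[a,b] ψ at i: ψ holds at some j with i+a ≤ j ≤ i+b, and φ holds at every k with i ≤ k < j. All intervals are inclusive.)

Need some j in [2,4] with ((p -> q) U[≤1] q), and q at every k in [2,j-1].
  j=2: ((p -> q) U[≤1] q) holds; no prefix to check → satisfied.

Holds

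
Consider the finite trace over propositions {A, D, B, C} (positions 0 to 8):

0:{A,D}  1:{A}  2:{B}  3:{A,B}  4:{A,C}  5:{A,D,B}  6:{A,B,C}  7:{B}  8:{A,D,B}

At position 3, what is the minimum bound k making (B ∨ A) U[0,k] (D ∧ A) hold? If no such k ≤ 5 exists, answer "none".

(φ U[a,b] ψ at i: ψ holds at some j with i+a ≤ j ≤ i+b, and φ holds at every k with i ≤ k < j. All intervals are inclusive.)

Need earliest j ≥ 3 with (D ∧ A), and (B ∨ A) at every k in [3,j-1].
  j=3: rhs fails.
  j=4: rhs fails.
  j=5: rhs holds; lhs holds on [3,4]. k = 2.

2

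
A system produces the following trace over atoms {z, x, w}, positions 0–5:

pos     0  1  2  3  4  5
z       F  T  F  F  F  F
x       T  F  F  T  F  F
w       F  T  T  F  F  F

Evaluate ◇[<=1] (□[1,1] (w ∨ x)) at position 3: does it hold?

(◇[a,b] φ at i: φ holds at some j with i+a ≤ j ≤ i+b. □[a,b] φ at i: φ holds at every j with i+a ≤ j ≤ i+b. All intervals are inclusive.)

Check □[1,1] (w ∨ x) at each j in [3,4]:
  j=3: fails at 4
  j=4: fails at 5
No position in the window satisfies it → formula fails.

Does not hold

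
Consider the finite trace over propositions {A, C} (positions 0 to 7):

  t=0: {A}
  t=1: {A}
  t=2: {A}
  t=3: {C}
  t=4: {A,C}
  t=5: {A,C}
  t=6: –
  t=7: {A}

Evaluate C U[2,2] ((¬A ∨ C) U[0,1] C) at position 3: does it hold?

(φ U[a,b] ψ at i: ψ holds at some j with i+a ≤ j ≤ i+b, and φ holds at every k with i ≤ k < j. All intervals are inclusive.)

Holds

Need some j in [5,5] with ((¬A ∨ C) U[0,1] C), and C at every k in [3,j-1].
  j=5: ((¬A ∨ C) U[0,1] C) holds; C holds at every k in [3,4] → satisfied.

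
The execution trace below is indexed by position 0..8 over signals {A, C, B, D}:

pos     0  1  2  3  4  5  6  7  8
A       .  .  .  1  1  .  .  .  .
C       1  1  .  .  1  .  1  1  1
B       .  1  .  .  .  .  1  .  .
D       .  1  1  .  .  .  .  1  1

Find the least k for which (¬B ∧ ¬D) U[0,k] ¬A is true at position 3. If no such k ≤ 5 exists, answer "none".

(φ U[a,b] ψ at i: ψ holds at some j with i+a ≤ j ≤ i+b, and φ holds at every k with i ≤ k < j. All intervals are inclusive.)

2

Need earliest j ≥ 3 with ¬A, and (¬B ∧ ¬D) at every k in [3,j-1].
  j=3: rhs fails.
  j=4: rhs fails.
  j=5: rhs holds; lhs holds on [3,4]. k = 2.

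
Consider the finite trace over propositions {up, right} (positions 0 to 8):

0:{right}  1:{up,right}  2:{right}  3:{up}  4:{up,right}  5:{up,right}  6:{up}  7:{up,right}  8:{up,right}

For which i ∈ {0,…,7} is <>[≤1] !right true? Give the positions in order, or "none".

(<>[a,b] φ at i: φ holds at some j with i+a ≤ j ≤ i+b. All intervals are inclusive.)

2, 3, 5, 6

Evaluate at each i in [0,7]:
  i=0: ✗ (none in [0,1])
  i=1: ✗ (none in [1,2])
  i=2: ✓ (witness j=3)
  i=3: ✓ (witness j=3)
  i=4: ✗ (none in [4,5])
  i=5: ✓ (witness j=6)
  i=6: ✓ (witness j=6)
  i=7: ✗ (none in [7,8])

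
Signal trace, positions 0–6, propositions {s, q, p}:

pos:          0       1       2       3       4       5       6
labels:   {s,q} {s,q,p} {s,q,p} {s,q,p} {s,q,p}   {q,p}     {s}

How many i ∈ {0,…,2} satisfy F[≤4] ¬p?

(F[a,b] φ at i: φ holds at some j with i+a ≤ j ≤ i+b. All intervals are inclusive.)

Evaluate at each i in [0,2]:
  i=0: ✓ (witness j=0)
  i=1: ✗ (none in [1,5])
  i=2: ✓ (witness j=6)
Positions where it holds: {0, 2} → 2.

2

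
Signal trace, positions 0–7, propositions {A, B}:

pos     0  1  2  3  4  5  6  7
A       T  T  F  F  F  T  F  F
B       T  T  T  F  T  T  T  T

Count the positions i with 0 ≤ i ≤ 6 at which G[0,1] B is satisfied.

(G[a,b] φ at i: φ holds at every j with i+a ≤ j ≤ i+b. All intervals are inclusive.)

5

Evaluate at each i in [0,6]:
  i=0: ✓ (all of [0,1])
  i=1: ✓ (all of [1,2])
  i=2: ✗ (fails at j=3)
  i=3: ✗ (fails at j=3)
  i=4: ✓ (all of [4,5])
  i=5: ✓ (all of [5,6])
  i=6: ✓ (all of [6,7])
Positions where it holds: {0, 1, 4, 5, 6} → 5.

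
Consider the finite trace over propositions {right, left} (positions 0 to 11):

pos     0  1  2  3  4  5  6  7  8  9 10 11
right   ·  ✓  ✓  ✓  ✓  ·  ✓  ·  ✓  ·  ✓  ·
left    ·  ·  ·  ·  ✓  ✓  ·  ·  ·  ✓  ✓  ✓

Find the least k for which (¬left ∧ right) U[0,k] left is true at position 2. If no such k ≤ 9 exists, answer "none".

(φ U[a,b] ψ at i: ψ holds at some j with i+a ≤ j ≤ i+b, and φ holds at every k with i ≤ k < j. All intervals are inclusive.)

Need earliest j ≥ 2 with left, and (¬left ∧ right) at every k in [2,j-1].
  j=2: rhs fails.
  j=3: rhs fails.
  j=4: rhs holds; lhs holds on [2,3]. k = 2.

2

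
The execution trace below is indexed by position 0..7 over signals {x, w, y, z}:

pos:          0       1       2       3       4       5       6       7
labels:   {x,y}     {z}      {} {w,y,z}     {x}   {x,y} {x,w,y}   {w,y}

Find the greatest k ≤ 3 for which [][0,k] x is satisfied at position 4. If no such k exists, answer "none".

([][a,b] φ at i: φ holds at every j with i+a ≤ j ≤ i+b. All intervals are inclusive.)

x must hold from j=4 onward; find where it first fails.
  j=4: holds
  j=5: holds
  j=6: holds
  j=7: fails
Holds on [4,6], so largest k = 2.

2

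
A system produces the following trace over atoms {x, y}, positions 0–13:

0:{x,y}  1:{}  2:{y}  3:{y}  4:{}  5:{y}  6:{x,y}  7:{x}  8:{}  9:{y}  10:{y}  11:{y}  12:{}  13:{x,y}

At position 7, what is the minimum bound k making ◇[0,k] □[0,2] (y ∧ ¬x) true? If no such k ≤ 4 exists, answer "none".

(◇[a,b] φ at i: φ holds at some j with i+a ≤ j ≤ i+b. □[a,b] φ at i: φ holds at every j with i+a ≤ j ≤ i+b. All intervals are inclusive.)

2

Scan j = 7,8,… for □[0,2] (y ∧ ¬x):
  j=7: fails
  j=8: fails
  j=9: holds
First hit at j=9, so smallest k = 9-7 = 2.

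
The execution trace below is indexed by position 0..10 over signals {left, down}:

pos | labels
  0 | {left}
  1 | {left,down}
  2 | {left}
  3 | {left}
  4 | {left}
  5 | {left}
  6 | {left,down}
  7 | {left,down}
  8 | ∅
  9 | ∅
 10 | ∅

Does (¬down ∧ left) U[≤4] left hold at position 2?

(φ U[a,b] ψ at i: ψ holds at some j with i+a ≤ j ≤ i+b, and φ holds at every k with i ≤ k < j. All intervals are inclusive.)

Need some j in [2,6] with left, and (¬down ∧ left) at every k in [2,j-1].
  j=2: left holds; no prefix to check → satisfied.

True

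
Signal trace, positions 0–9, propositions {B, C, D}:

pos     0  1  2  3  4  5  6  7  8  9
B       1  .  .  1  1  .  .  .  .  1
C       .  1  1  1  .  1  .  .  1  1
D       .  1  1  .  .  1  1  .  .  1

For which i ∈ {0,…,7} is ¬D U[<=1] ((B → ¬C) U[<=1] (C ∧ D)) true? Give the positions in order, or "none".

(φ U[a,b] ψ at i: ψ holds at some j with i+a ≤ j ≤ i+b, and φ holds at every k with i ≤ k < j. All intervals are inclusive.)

0, 1, 2, 3, 4, 5, 7

Evaluate at each i in [0,7]:
  i=0: ✓ (rhs at j=0)
  i=1: ✓ (rhs at j=1)
  i=2: ✓ (rhs at j=2)
  i=3: ✓ (rhs at j=4; lhs holds on [3,3])
  i=4: ✓ (rhs at j=4)
  i=5: ✓ (rhs at j=5)
  i=6: ✗ (no rhs in [6,7])
  i=7: ✓ (rhs at j=8; lhs holds on [7,7])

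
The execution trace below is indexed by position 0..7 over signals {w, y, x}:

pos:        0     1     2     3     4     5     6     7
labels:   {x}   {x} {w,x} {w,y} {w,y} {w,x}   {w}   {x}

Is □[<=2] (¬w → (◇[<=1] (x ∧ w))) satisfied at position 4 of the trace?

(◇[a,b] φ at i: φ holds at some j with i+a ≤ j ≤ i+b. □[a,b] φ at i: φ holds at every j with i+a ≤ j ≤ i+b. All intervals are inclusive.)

True

Check (¬w → (◇[<=1] (x ∧ w))) at every j in [4,6]:
  j=4: antecedent false → ✓
  j=5: antecedent false → ✓
  j=6: antecedent false → ✓
All positions satisfy it → formula holds.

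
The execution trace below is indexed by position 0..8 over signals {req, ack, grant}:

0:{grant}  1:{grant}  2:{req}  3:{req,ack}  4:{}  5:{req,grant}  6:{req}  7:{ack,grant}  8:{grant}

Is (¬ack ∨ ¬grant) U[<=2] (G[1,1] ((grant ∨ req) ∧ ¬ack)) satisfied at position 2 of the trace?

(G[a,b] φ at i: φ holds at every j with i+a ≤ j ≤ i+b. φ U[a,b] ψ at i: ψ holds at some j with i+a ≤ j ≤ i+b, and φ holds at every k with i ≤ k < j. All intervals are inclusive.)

Need some j in [2,4] with G[1,1] ((grant ∨ req) ∧ ¬ack), and (¬ack ∨ ¬grant) at every k in [2,j-1].
  j=2: G[1,1] ((grant ∨ req) ∧ ¬ack) — fails at 3.
  j=3: G[1,1] ((grant ∨ req) ∧ ¬ack) — fails at 4.
  j=4: G[1,1] ((grant ∨ req) ∧ ¬ack) holds; (¬ack ∨ ¬grant) holds at every k in [2,3] → satisfied.

Yes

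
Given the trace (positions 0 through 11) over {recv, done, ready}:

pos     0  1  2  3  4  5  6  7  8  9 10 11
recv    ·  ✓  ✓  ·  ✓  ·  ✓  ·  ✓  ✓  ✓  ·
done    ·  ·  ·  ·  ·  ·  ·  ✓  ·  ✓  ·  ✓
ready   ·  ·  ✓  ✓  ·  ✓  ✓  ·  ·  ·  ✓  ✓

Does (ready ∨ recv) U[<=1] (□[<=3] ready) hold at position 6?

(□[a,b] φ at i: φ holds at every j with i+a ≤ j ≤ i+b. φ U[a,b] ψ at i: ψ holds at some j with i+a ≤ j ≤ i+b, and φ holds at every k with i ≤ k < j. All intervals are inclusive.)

No

Need some j in [6,7] with □[<=3] ready, and (ready ∨ recv) at every k in [6,j-1].
  j=6: □[<=3] ready — fails at 7.
  j=7: □[<=3] ready — fails at 7.
No j in the window works → until fails.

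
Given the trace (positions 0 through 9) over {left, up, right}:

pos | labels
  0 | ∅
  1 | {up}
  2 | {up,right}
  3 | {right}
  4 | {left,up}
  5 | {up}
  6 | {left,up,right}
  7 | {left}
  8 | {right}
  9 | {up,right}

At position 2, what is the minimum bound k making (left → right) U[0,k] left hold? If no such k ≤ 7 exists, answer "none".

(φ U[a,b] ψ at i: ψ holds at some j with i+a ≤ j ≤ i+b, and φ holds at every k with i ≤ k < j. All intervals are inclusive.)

Need earliest j ≥ 2 with left, and (left → right) at every k in [2,j-1].
  j=2: rhs fails.
  j=3: rhs fails.
  j=4: rhs holds; lhs holds on [2,3]. k = 2.

2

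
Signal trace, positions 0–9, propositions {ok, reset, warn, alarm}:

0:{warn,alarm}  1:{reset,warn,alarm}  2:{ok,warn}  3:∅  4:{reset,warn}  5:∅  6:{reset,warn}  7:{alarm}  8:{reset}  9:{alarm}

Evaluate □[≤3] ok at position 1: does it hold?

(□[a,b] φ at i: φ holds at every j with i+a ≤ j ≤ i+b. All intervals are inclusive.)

Check ok at every j in [1,4]:
  j=1: false
  j=2: true
  j=3: false
  j=4: false
Fails at j=1 → formula fails.

False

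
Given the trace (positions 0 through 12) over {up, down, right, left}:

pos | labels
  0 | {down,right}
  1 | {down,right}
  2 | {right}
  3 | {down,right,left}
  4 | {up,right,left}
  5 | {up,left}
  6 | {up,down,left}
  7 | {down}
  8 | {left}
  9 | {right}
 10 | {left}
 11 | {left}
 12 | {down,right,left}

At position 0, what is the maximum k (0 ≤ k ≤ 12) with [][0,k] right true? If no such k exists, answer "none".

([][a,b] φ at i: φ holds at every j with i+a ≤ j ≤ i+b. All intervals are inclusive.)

right must hold from j=0 onward; find where it first fails.
  j=0: holds
  j=1: holds
  j=2: holds
  j=3: holds
  j=4: holds
  j=5: fails
Holds on [0,4], so largest k = 4.

4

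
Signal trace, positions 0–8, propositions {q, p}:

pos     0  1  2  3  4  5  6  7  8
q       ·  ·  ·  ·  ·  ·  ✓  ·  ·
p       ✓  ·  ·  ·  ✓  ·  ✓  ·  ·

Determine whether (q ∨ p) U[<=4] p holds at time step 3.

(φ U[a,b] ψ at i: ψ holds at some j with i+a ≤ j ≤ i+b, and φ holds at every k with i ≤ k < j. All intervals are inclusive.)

Need some j in [3,7] with p, and (q ∨ p) at every k in [3,j-1].
  j=3: p false.
  j=4: p holds, but (q ∨ p) fails at k=3 → not this j.
  j=5: p false.
  j=6: p holds, but (q ∨ p) fails at k=3 → not this j.
  j=7: p false.
No j in the window works → until fails.

No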